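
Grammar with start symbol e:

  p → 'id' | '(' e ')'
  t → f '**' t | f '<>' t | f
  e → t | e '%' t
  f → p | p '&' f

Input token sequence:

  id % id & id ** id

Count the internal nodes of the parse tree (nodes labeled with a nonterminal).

[e [e [t [f [p id]]]] % [t [f [p id] & [f [p id]]] ** [t [f [p id]]]]]

13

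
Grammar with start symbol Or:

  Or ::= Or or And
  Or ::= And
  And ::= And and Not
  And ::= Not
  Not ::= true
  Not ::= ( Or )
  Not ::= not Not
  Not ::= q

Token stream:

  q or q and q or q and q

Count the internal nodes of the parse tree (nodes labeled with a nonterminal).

13

[Or [Or [Or [And [Not q]]] or [And [And [Not q]] and [Not q]]] or [And [And [Not q]] and [Not q]]]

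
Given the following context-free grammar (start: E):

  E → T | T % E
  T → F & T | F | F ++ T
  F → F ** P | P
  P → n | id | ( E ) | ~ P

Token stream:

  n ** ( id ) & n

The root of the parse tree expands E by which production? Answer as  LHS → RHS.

[E [T [F [F [P n]] ** [P ( [E [T [F [P id]]]] )]] & [T [F [P n]]]]]

E → T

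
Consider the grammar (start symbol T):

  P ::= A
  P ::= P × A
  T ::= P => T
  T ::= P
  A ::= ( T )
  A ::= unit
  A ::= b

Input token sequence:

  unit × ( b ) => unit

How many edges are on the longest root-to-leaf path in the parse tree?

6

[T [P [P [A unit]] × [A ( [T [P [A b]]] )]] => [T [P [A unit]]]]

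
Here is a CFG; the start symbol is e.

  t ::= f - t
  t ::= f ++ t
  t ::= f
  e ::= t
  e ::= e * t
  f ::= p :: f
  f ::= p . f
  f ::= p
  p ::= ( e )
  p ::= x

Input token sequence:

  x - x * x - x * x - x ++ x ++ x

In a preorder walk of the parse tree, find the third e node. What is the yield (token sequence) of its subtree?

[e [e [e [t [f [p x]] - [t [f [p x]]]]] * [t [f [p x]] - [t [f [p x]]]]] * [t [f [p x]] - [t [f [p x]] ++ [t [f [p x]] ++ [t [f [p x]]]]]]]

x - x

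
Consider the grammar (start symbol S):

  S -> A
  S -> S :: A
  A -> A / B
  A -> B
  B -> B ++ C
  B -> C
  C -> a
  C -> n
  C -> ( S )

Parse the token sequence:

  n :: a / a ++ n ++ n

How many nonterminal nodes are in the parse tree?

[S [S [A [B [C n]]]] :: [A [A [B [C a]]] / [B [B [B [C a]] ++ [C n]] ++ [C n]]]]

15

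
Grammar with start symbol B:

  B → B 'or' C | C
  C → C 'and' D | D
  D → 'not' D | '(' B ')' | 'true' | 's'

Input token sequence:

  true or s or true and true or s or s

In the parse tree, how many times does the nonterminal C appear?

6

[B [B [B [B [B [C [D true]]] or [C [D s]]] or [C [C [D true]] and [D true]]] or [C [D s]]] or [C [D s]]]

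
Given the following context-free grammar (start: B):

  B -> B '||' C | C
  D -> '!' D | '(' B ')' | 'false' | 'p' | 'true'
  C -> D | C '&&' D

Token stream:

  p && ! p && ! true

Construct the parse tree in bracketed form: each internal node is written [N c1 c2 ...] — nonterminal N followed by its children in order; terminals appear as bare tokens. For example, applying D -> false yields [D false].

B
C
C && D
C && D && D
D && D && D
p && D && D
p && ! D && D
p && ! p && D
p && ! p && ! D
p && ! p && ! true

[B [C [C [C [D p]] && [D ! [D p]]] && [D ! [D true]]]]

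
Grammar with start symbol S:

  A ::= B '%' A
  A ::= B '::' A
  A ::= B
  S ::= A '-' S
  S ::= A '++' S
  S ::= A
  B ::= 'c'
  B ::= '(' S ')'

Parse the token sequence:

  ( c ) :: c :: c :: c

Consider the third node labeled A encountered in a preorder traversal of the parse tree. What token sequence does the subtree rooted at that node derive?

c :: c :: c

[S [A [B ( [S [A [B c]]] )] :: [A [B c] :: [A [B c] :: [A [B c]]]]]]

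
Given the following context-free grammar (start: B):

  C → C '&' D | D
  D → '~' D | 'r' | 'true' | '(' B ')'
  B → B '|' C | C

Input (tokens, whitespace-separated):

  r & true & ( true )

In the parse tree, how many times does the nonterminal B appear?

[B [C [C [C [D r]] & [D true]] & [D ( [B [C [D true]]] )]]]

2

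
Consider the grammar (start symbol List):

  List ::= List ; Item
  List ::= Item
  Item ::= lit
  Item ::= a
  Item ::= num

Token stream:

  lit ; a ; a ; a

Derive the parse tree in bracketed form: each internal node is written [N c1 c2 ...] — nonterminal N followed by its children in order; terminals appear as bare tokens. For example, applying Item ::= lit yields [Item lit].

List
List ; Item
List ; Item ; Item
List ; Item ; Item ; Item
Item ; Item ; Item ; Item
lit ; Item ; Item ; Item
lit ; a ; Item ; Item
lit ; a ; a ; Item
lit ; a ; a ; a

[List [List [List [List [Item lit]] ; [Item a]] ; [Item a]] ; [Item a]]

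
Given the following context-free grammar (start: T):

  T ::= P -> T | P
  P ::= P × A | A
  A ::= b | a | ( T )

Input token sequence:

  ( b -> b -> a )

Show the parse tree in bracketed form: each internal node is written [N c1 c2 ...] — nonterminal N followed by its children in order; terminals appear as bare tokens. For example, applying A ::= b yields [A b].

T
P
A
( T )
( P -> T )
( A -> T )
( b -> T )
( b -> P -> T )
( b -> A -> T )
( b -> b -> T )
( b -> b -> P )
( b -> b -> A )
( b -> b -> a )

[T [P [A ( [T [P [A b]] -> [T [P [A b]] -> [T [P [A a]]]]] )]]]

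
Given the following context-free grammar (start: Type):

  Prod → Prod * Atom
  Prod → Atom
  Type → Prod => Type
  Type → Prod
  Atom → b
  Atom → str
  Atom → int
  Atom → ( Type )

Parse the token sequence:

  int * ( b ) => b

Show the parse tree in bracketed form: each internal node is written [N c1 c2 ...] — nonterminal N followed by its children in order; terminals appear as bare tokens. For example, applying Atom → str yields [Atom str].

[Type [Prod [Prod [Atom int]] * [Atom ( [Type [Prod [Atom b]]] )]] => [Type [Prod [Atom b]]]]

Type
Prod => Type
Prod * Atom => Type
Atom * Atom => Type
int * Atom => Type
int * ( Type ) => Type
int * ( Prod ) => Type
int * ( Atom ) => Type
int * ( b ) => Type
int * ( b ) => Prod
int * ( b ) => Atom
int * ( b ) => b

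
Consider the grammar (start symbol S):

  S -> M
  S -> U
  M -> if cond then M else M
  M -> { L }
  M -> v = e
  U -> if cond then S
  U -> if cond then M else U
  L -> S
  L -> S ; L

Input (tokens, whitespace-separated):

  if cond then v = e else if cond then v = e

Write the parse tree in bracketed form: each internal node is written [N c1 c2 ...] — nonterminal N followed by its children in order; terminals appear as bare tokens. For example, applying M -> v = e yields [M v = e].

[S [U if cond then [M v = e] else [U if cond then [S [M v = e]]]]]

S
U
if cond then M else U
if cond then v = e else U
if cond then v = e else if cond then S
if cond then v = e else if cond then M
if cond then v = e else if cond then v = e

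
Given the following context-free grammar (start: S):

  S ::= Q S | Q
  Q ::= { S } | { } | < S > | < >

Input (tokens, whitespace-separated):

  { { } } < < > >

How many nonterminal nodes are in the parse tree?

[S [Q { [S [Q { }]] }] [S [Q < [S [Q < >]] >]]]

8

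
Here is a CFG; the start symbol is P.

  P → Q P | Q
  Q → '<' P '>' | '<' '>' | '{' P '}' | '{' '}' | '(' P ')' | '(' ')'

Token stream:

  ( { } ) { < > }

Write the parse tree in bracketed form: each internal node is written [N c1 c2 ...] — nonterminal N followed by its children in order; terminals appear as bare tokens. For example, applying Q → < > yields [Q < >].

P
Q P
( P ) P
( Q ) P
( { } ) P
( { } ) Q
( { } ) { P }
( { } ) { Q }
( { } ) { < > }

[P [Q ( [P [Q { }]] )] [P [Q { [P [Q < >]] }]]]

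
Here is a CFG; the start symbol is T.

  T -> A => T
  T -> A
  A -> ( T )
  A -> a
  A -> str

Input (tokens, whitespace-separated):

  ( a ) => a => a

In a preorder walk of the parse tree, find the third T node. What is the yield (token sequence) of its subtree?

a => a

[T [A ( [T [A a]] )] => [T [A a] => [T [A a]]]]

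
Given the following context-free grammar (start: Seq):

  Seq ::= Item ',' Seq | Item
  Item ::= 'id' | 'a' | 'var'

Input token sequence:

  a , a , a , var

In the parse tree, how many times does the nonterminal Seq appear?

4

[Seq [Item a] , [Seq [Item a] , [Seq [Item a] , [Seq [Item var]]]]]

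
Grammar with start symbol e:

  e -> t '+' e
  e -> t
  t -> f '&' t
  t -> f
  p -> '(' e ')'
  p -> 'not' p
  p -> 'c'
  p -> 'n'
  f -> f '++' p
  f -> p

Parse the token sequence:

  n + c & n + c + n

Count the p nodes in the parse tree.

[e [t [f [p n]]] + [e [t [f [p c]] & [t [f [p n]]]] + [e [t [f [p c]]] + [e [t [f [p n]]]]]]]

5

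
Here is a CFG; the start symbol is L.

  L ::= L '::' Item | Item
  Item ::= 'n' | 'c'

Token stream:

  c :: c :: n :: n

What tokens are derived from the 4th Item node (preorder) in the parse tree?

[L [L [L [L [Item c]] :: [Item c]] :: [Item n]] :: [Item n]]

n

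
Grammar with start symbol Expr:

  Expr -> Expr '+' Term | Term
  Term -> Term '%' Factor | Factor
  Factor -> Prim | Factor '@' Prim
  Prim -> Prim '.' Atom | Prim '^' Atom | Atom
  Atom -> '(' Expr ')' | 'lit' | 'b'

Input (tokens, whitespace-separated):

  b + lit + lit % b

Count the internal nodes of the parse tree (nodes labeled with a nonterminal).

[Expr [Expr [Expr [Term [Factor [Prim [Atom b]]]]] + [Term [Factor [Prim [Atom lit]]]]] + [Term [Term [Factor [Prim [Atom lit]]]] % [Factor [Prim [Atom b]]]]]

19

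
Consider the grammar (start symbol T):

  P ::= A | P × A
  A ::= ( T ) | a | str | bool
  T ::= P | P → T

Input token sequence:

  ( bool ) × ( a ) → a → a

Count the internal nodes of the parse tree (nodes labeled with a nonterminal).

17

[T [P [P [A ( [T [P [A bool]]] )]] × [A ( [T [P [A a]]] )]] → [T [P [A a]] → [T [P [A a]]]]]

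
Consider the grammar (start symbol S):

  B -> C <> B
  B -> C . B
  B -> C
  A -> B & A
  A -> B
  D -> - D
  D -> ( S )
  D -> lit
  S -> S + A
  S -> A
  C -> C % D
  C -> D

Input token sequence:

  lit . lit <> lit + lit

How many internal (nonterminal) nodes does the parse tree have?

16

[S [S [A [B [C [D lit]] . [B [C [D lit]] <> [B [C [D lit]]]]]]] + [A [B [C [D lit]]]]]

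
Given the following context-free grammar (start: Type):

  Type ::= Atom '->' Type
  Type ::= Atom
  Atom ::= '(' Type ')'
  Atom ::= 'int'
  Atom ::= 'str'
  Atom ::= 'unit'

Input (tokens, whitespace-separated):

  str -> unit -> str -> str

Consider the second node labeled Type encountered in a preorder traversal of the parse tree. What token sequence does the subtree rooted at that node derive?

unit -> str -> str

[Type [Atom str] -> [Type [Atom unit] -> [Type [Atom str] -> [Type [Atom str]]]]]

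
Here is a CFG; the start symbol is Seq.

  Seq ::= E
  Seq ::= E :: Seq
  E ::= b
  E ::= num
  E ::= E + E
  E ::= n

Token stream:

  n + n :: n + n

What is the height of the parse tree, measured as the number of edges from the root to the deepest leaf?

4

[Seq [E [E n] + [E n]] :: [Seq [E [E n] + [E n]]]]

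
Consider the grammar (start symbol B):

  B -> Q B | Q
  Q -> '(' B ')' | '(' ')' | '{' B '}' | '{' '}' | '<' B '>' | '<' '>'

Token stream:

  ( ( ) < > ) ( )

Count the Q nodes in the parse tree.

[B [Q ( [B [Q ( )] [B [Q < >]]] )] [B [Q ( )]]]

4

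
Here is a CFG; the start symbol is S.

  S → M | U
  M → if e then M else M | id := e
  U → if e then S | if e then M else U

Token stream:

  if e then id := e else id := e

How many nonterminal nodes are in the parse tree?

4

[S [M if e then [M id := e] else [M id := e]]]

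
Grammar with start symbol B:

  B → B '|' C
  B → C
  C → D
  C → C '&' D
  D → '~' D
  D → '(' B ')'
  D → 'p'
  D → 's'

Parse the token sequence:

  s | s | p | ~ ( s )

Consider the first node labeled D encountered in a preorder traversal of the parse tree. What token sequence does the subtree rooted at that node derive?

[B [B [B [B [C [D s]]] | [C [D s]]] | [C [D p]]] | [C [D ~ [D ( [B [C [D s]]] )]]]]

s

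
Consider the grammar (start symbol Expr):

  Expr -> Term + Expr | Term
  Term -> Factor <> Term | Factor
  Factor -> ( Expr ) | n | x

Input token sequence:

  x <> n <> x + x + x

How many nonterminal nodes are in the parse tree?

[Expr [Term [Factor x] <> [Term [Factor n] <> [Term [Factor x]]]] + [Expr [Term [Factor x]] + [Expr [Term [Factor x]]]]]

13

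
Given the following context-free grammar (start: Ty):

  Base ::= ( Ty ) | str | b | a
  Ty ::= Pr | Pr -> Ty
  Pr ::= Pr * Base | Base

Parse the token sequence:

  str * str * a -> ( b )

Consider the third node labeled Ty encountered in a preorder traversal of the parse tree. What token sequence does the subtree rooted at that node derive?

[Ty [Pr [Pr [Pr [Base str]] * [Base str]] * [Base a]] -> [Ty [Pr [Base ( [Ty [Pr [Base b]]] )]]]]

b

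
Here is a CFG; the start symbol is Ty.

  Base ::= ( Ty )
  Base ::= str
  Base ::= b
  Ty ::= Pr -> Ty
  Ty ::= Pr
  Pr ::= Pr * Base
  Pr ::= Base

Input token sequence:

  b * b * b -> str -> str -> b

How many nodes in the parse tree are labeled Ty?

4

[Ty [Pr [Pr [Pr [Base b]] * [Base b]] * [Base b]] -> [Ty [Pr [Base str]] -> [Ty [Pr [Base str]] -> [Ty [Pr [Base b]]]]]]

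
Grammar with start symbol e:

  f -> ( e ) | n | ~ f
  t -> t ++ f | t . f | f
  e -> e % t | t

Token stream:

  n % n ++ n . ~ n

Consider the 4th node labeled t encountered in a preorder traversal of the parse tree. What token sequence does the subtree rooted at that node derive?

[e [e [t [f n]]] % [t [t [t [f n]] ++ [f n]] . [f ~ [f n]]]]

n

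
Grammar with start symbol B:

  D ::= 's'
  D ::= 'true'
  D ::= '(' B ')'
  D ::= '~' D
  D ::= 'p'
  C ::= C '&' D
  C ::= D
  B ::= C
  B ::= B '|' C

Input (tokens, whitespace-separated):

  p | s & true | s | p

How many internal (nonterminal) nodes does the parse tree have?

[B [B [B [B [C [D p]]] | [C [C [D s]] & [D true]]] | [C [D s]]] | [C [D p]]]

14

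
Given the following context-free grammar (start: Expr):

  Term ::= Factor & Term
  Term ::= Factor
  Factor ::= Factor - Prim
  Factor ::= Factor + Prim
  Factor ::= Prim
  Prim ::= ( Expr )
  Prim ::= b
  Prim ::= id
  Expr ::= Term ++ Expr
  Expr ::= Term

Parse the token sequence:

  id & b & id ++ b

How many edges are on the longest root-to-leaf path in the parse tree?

[Expr [Term [Factor [Prim id]] & [Term [Factor [Prim b]] & [Term [Factor [Prim id]]]]] ++ [Expr [Term [Factor [Prim b]]]]]

6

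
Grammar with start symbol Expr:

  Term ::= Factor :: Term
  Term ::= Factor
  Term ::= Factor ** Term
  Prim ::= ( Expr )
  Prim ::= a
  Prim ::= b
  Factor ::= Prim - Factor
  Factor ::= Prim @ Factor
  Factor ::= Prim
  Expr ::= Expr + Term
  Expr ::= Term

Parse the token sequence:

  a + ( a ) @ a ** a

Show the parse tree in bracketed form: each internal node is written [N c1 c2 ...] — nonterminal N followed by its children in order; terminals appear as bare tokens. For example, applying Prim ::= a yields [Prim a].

[Expr [Expr [Term [Factor [Prim a]]]] + [Term [Factor [Prim ( [Expr [Term [Factor [Prim a]]]] )] @ [Factor [Prim a]]] ** [Term [Factor [Prim a]]]]]

Expr
Expr + Term
Term + Term
Factor + Term
Prim + Term
a + Term
a + Factor ** Term
a + Prim @ Factor ** Term
a + ( Expr ) @ Factor ** Term
a + ( Term ) @ Factor ** Term
a + ( Factor ) @ Factor ** Term
a + ( Prim ) @ Factor ** Term
a + ( a ) @ Factor ** Term
a + ( a ) @ Prim ** Term
a + ( a ) @ a ** Term
a + ( a ) @ a ** Factor
a + ( a ) @ a ** Prim
a + ( a ) @ a ** a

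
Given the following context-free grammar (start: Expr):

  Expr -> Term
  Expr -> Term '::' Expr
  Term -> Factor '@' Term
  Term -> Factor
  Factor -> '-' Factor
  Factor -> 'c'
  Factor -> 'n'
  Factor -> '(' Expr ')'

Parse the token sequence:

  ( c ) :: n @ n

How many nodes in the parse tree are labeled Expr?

3

[Expr [Term [Factor ( [Expr [Term [Factor c]]] )]] :: [Expr [Term [Factor n] @ [Term [Factor n]]]]]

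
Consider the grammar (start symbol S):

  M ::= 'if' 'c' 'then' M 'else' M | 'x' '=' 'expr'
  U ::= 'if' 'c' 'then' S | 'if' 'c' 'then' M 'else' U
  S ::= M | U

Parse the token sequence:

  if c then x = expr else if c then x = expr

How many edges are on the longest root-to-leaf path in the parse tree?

[S [U if c then [M x = expr] else [U if c then [S [M x = expr]]]]]

5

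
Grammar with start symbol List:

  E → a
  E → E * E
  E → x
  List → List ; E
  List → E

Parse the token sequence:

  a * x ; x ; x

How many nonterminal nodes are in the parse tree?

[List [List [List [E [E a] * [E x]]] ; [E x]] ; [E x]]

8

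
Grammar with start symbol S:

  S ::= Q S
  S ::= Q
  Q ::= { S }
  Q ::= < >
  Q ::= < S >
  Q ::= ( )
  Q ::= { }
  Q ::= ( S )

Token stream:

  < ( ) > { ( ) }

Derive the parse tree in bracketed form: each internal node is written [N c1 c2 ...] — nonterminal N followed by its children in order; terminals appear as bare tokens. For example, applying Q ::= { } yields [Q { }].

[S [Q < [S [Q ( )]] >] [S [Q { [S [Q ( )]] }]]]

S
Q S
< S > S
< Q > S
< ( ) > S
< ( ) > Q
< ( ) > { S }
< ( ) > { Q }
< ( ) > { ( ) }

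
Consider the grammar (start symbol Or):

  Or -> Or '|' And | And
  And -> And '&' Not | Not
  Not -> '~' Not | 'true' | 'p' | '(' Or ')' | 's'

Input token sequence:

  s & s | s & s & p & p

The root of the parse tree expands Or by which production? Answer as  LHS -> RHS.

Or -> Or '|' And

[Or [Or [And [And [Not s]] & [Not s]]] | [And [And [And [And [Not s]] & [Not s]] & [Not p]] & [Not p]]]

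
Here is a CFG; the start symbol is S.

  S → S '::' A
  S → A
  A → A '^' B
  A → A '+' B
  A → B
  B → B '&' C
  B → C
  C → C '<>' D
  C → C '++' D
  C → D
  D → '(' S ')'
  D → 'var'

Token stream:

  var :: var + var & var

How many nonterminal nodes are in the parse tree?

[S [S [A [B [C [D var]]]]] :: [A [A [B [C [D var]]]] + [B [B [C [D var]]] & [C [D var]]]]]

17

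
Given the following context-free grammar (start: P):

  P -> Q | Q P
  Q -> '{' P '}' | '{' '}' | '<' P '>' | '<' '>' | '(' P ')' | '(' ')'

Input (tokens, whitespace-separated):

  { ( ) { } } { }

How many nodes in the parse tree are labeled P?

[P [Q { [P [Q ( )] [P [Q { }]]] }] [P [Q { }]]]

4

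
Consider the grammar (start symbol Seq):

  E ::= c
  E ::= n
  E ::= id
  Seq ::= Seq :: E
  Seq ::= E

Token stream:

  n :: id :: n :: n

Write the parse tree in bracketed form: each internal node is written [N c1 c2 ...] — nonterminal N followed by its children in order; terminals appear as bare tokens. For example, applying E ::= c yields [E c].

[Seq [Seq [Seq [Seq [E n]] :: [E id]] :: [E n]] :: [E n]]

Seq
Seq :: E
Seq :: E :: E
Seq :: E :: E :: E
E :: E :: E :: E
n :: E :: E :: E
n :: id :: E :: E
n :: id :: n :: E
n :: id :: n :: n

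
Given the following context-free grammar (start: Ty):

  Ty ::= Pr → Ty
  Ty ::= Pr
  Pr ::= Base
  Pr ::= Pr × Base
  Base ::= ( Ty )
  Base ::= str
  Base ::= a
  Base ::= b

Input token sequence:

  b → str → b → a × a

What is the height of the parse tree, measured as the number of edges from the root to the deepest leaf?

[Ty [Pr [Base b]] → [Ty [Pr [Base str]] → [Ty [Pr [Base b]] → [Ty [Pr [Pr [Base a]] × [Base a]]]]]]

7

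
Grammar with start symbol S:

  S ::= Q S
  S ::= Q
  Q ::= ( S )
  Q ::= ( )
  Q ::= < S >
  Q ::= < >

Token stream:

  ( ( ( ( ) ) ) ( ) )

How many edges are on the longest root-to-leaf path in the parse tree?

[S [Q ( [S [Q ( [S [Q ( [S [Q ( )]] )]] )] [S [Q ( )]]] )]]

8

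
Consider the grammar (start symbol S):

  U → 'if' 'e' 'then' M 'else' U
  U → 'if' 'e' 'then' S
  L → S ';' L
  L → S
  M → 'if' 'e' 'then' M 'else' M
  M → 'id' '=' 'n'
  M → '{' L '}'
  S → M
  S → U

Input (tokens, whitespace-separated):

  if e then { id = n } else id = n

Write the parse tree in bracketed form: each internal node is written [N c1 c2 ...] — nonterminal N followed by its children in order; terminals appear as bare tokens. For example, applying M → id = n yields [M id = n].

[S [M if e then [M { [L [S [M id = n]]] }] else [M id = n]]]

S
M
if e then M else M
if e then { L } else M
if e then { S } else M
if e then { M } else M
if e then { id = n } else M
if e then { id = n } else id = n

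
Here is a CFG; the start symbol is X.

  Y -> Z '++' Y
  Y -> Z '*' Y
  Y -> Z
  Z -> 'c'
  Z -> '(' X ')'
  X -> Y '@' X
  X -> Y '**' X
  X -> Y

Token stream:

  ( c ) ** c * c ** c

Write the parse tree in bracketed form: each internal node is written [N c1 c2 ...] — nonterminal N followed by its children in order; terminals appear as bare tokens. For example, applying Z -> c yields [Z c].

X
Y ** X
Z ** X
( X ) ** X
( Y ) ** X
( Z ) ** X
( c ) ** X
( c ) ** Y ** X
( c ) ** Z * Y ** X
( c ) ** c * Y ** X
( c ) ** c * Z ** X
( c ) ** c * c ** X
( c ) ** c * c ** Y
( c ) ** c * c ** Z
( c ) ** c * c ** c

[X [Y [Z ( [X [Y [Z c]]] )]] ** [X [Y [Z c] * [Y [Z c]]] ** [X [Y [Z c]]]]]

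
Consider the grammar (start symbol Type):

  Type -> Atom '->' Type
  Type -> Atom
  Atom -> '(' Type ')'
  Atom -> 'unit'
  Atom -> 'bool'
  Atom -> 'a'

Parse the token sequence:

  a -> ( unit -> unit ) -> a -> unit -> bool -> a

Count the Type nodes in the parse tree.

[Type [Atom a] -> [Type [Atom ( [Type [Atom unit] -> [Type [Atom unit]]] )] -> [Type [Atom a] -> [Type [Atom unit] -> [Type [Atom bool] -> [Type [Atom a]]]]]]]

8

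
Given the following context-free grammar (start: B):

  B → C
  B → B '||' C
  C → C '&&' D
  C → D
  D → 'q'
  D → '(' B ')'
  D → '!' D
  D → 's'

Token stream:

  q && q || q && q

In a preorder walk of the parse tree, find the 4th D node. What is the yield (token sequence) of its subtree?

[B [B [C [C [D q]] && [D q]]] || [C [C [D q]] && [D q]]]

q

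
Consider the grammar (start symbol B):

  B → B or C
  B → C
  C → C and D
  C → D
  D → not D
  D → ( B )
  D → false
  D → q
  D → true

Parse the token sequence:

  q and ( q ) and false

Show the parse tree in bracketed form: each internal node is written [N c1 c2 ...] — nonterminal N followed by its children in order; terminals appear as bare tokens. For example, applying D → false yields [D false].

[B [C [C [C [D q]] and [D ( [B [C [D q]]] )]] and [D false]]]

B
C
C and D
C and D and D
D and D and D
q and D and D
q and ( B ) and D
q and ( C ) and D
q and ( D ) and D
q and ( q ) and D
q and ( q ) and false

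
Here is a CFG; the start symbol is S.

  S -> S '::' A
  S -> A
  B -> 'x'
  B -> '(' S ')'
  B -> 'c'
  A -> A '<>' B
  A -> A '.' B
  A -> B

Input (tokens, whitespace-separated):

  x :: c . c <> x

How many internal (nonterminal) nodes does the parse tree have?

[S [S [A [B x]]] :: [A [A [A [B c]] . [B c]] <> [B x]]]

10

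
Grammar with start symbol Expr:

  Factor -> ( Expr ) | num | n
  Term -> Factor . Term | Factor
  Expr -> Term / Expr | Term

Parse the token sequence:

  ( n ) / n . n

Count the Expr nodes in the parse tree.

3

[Expr [Term [Factor ( [Expr [Term [Factor n]]] )]] / [Expr [Term [Factor n] . [Term [Factor n]]]]]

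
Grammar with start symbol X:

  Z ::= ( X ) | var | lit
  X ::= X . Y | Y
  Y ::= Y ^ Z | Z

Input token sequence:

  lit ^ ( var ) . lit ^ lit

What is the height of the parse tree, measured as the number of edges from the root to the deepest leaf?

[X [X [Y [Y [Z lit]] ^ [Z ( [X [Y [Z var]]] )]]] . [Y [Y [Z lit]] ^ [Z lit]]]

7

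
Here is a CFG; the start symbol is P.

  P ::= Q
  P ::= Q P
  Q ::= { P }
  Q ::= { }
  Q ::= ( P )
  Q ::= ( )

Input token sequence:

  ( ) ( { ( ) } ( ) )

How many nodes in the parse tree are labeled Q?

5

[P [Q ( )] [P [Q ( [P [Q { [P [Q ( )]] }] [P [Q ( )]]] )]]]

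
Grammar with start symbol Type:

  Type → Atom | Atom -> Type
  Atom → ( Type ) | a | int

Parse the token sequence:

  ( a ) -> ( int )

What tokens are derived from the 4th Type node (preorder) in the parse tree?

int

[Type [Atom ( [Type [Atom a]] )] -> [Type [Atom ( [Type [Atom int]] )]]]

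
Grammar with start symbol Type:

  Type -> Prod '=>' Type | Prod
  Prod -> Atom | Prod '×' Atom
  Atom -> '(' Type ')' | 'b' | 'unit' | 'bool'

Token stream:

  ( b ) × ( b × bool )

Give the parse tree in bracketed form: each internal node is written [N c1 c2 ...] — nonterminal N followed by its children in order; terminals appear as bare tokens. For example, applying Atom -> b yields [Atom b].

[Type [Prod [Prod [Atom ( [Type [Prod [Atom b]]] )]] × [Atom ( [Type [Prod [Prod [Atom b]] × [Atom bool]]] )]]]

Type
Prod
Prod × Atom
Atom × Atom
( Type ) × Atom
( Prod ) × Atom
( Atom ) × Atom
( b ) × Atom
( b ) × ( Type )
( b ) × ( Prod )
( b ) × ( Prod × Atom )
( b ) × ( Atom × Atom )
( b ) × ( b × Atom )
( b ) × ( b × bool )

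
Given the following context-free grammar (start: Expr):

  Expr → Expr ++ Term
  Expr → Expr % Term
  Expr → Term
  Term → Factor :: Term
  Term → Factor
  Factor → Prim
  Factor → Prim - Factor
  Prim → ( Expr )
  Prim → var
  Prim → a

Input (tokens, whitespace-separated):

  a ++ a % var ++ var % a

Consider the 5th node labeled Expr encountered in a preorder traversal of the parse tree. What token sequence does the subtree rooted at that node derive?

[Expr [Expr [Expr [Expr [Expr [Term [Factor [Prim a]]]] ++ [Term [Factor [Prim a]]]] % [Term [Factor [Prim var]]]] ++ [Term [Factor [Prim var]]]] % [Term [Factor [Prim a]]]]

a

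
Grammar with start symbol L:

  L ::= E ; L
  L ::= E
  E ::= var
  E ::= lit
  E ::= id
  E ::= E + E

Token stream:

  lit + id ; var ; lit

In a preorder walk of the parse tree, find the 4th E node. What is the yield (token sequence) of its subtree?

[L [E [E lit] + [E id]] ; [L [E var] ; [L [E lit]]]]

var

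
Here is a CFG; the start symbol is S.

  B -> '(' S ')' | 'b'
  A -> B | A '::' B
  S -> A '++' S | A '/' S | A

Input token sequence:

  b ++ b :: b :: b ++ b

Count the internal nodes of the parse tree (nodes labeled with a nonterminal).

13

[S [A [B b]] ++ [S [A [A [A [B b]] :: [B b]] :: [B b]] ++ [S [A [B b]]]]]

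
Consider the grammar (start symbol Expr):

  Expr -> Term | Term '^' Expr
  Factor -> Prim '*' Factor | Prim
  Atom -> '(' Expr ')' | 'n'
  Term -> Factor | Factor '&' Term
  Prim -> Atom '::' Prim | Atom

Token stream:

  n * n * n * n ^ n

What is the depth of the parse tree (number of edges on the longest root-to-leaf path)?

8

[Expr [Term [Factor [Prim [Atom n]] * [Factor [Prim [Atom n]] * [Factor [Prim [Atom n]] * [Factor [Prim [Atom n]]]]]]] ^ [Expr [Term [Factor [Prim [Atom n]]]]]]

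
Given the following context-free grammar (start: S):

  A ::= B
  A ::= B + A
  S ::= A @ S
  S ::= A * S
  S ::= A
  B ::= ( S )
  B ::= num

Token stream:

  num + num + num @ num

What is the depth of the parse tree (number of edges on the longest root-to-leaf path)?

[S [A [B num] + [A [B num] + [A [B num]]]] @ [S [A [B num]]]]

5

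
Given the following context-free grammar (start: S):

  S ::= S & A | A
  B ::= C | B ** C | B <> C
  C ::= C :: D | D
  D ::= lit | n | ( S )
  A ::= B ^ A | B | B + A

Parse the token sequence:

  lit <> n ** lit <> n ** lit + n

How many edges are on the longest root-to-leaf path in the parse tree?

[S [A [B [B [B [B [B [C [D lit]]] <> [C [D n]]] ** [C [D lit]]] <> [C [D n]]] ** [C [D lit]]] + [A [B [C [D n]]]]]]

9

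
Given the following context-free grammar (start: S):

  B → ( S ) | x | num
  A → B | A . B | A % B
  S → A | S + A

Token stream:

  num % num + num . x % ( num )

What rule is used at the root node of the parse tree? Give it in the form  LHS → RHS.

[S [S [A [A [B num]] % [B num]]] + [A [A [A [B num]] . [B x]] % [B ( [S [A [B num]]] )]]]

S → S + A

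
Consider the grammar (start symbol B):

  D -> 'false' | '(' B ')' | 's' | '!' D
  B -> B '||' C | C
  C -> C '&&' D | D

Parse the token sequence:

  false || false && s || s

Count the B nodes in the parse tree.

[B [B [B [C [D false]]] || [C [C [D false]] && [D s]]] || [C [D s]]]

3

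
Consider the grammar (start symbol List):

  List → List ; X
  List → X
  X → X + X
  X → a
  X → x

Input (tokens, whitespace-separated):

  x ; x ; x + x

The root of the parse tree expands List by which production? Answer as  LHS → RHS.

List → List ; X

[List [List [List [X x]] ; [X x]] ; [X [X x] + [X x]]]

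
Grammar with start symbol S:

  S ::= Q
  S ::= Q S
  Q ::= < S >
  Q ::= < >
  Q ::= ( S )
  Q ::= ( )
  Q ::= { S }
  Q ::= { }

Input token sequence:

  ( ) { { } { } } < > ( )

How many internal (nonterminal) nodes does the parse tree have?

12

[S [Q ( )] [S [Q { [S [Q { }] [S [Q { }]]] }] [S [Q < >] [S [Q ( )]]]]]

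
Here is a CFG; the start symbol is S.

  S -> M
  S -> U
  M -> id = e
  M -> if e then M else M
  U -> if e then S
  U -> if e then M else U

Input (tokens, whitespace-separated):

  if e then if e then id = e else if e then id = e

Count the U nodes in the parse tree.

3

[S [U if e then [S [U if e then [M id = e] else [U if e then [S [M id = e]]]]]]]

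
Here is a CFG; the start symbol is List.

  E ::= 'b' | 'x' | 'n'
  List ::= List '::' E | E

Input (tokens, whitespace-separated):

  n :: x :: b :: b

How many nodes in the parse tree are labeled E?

[List [List [List [List [E n]] :: [E x]] :: [E b]] :: [E b]]

4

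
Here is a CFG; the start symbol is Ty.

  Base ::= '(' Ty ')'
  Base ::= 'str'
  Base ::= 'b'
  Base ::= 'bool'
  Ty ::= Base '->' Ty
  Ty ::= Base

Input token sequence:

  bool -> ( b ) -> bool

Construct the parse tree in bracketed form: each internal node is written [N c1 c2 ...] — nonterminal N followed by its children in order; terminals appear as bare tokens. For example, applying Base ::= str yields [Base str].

[Ty [Base bool] -> [Ty [Base ( [Ty [Base b]] )] -> [Ty [Base bool]]]]

Ty
Base -> Ty
bool -> Ty
bool -> Base -> Ty
bool -> ( Ty ) -> Ty
bool -> ( Base ) -> Ty
bool -> ( b ) -> Ty
bool -> ( b ) -> Base
bool -> ( b ) -> bool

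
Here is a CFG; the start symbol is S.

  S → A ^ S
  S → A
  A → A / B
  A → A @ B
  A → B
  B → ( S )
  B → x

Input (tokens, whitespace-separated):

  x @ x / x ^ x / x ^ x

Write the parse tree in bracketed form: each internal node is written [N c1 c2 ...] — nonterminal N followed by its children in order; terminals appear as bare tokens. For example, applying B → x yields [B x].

[S [A [A [A [B x]] @ [B x]] / [B x]] ^ [S [A [A [B x]] / [B x]] ^ [S [A [B x]]]]]

S
A ^ S
A / B ^ S
A @ B / B ^ S
B @ B / B ^ S
x @ B / B ^ S
x @ x / B ^ S
x @ x / x ^ S
x @ x / x ^ A ^ S
x @ x / x ^ A / B ^ S
x @ x / x ^ B / B ^ S
x @ x / x ^ x / B ^ S
x @ x / x ^ x / x ^ S
x @ x / x ^ x / x ^ A
x @ x / x ^ x / x ^ B
x @ x / x ^ x / x ^ x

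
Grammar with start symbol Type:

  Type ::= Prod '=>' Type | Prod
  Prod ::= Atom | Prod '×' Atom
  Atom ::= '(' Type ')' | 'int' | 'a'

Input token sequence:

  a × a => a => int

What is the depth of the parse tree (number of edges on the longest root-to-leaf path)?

5

[Type [Prod [Prod [Atom a]] × [Atom a]] => [Type [Prod [Atom a]] => [Type [Prod [Atom int]]]]]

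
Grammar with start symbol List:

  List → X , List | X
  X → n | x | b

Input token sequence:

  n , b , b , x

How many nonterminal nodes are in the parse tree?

8

[List [X n] , [List [X b] , [List [X b] , [List [X x]]]]]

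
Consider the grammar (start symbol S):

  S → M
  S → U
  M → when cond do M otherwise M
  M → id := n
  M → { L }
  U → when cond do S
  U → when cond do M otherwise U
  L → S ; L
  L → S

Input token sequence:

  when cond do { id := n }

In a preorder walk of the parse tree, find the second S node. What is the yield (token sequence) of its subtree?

{ id := n }

[S [U when cond do [S [M { [L [S [M id := n]]] }]]]]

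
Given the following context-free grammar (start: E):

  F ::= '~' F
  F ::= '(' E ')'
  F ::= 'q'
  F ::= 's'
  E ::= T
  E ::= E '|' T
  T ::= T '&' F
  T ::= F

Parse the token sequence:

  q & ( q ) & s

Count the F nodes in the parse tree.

4

[E [T [T [T [F q]] & [F ( [E [T [F q]]] )]] & [F s]]]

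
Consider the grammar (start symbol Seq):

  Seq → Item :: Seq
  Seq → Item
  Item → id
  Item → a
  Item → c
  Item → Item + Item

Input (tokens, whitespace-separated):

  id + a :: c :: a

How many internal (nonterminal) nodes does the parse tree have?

8

[Seq [Item [Item id] + [Item a]] :: [Seq [Item c] :: [Seq [Item a]]]]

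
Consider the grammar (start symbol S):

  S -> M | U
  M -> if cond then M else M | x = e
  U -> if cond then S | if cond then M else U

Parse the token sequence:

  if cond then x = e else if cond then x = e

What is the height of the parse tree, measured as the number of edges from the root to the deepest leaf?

[S [U if cond then [M x = e] else [U if cond then [S [M x = e]]]]]

5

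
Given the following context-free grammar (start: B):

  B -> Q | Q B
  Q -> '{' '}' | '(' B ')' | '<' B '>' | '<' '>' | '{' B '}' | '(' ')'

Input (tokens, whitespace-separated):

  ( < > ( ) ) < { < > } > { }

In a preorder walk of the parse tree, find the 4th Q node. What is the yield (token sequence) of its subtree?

< { < > } >

[B [Q ( [B [Q < >] [B [Q ( )]]] )] [B [Q < [B [Q { [B [Q < >]] }]] >] [B [Q { }]]]]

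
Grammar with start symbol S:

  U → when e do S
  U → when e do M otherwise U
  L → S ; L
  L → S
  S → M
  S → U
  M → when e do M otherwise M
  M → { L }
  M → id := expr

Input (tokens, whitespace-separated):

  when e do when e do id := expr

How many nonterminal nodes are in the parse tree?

6

[S [U when e do [S [U when e do [S [M id := expr]]]]]]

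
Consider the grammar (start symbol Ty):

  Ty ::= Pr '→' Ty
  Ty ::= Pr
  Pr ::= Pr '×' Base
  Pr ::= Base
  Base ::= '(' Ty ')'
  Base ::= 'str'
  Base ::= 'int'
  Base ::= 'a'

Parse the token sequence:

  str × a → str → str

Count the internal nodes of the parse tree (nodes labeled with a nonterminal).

11

[Ty [Pr [Pr [Base str]] × [Base a]] → [Ty [Pr [Base str]] → [Ty [Pr [Base str]]]]]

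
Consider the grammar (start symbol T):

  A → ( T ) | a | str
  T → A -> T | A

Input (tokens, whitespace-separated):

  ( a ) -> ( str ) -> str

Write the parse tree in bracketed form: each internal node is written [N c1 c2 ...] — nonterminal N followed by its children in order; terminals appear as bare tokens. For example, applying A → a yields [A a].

[T [A ( [T [A a]] )] -> [T [A ( [T [A str]] )] -> [T [A str]]]]

T
A -> T
( T ) -> T
( A ) -> T
( a ) -> T
( a ) -> A -> T
( a ) -> ( T ) -> T
( a ) -> ( A ) -> T
( a ) -> ( str ) -> T
( a ) -> ( str ) -> A
( a ) -> ( str ) -> str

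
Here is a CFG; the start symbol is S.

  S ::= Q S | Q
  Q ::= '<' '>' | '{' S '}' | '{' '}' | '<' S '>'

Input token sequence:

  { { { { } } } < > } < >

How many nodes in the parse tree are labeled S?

[S [Q { [S [Q { [S [Q { [S [Q { }]] }]] }] [S [Q < >]]] }] [S [Q < >]]]

6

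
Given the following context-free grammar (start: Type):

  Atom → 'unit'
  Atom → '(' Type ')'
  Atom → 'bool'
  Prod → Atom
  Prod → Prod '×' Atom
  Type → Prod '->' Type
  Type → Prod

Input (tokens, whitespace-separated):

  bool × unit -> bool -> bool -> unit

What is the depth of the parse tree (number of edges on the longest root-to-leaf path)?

6

[Type [Prod [Prod [Atom bool]] × [Atom unit]] -> [Type [Prod [Atom bool]] -> [Type [Prod [Atom bool]] -> [Type [Prod [Atom unit]]]]]]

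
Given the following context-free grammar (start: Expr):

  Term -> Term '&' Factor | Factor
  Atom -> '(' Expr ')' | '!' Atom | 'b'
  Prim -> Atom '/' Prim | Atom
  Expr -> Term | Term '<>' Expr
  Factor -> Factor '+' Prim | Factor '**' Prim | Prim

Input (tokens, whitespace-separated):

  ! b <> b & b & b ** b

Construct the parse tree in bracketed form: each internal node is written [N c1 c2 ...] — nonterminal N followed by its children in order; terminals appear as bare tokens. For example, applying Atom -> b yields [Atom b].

Expr
Term <> Expr
Factor <> Expr
Prim <> Expr
Atom <> Expr
! Atom <> Expr
! b <> Expr
! b <> Term
! b <> Term & Factor
! b <> Term & Factor & Factor
! b <> Factor & Factor & Factor
! b <> Prim & Factor & Factor
! b <> Atom & Factor & Factor
! b <> b & Factor & Factor
! b <> b & Prim & Factor
! b <> b & Atom & Factor
! b <> b & b & Factor
! b <> b & b & Factor ** Prim
! b <> b & b & Prim ** Prim
! b <> b & b & Atom ** Prim
! b <> b & b & b ** Prim
! b <> b & b & b ** Atom
! b <> b & b & b ** b

[Expr [Term [Factor [Prim [Atom ! [Atom b]]]]] <> [Expr [Term [Term [Term [Factor [Prim [Atom b]]]] & [Factor [Prim [Atom b]]]] & [Factor [Factor [Prim [Atom b]]] ** [Prim [Atom b]]]]]]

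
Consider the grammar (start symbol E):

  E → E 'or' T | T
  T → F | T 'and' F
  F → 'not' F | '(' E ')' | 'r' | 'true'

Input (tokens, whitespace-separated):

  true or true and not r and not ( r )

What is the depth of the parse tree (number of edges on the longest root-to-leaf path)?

7

[E [E [T [F true]]] or [T [T [T [F true]] and [F not [F r]]] and [F not [F ( [E [T [F r]]] )]]]]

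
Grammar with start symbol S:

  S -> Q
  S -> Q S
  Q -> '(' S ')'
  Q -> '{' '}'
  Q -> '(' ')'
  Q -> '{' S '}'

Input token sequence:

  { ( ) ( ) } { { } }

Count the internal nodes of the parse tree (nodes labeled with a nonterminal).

[S [Q { [S [Q ( )] [S [Q ( )]]] }] [S [Q { [S [Q { }]] }]]]

10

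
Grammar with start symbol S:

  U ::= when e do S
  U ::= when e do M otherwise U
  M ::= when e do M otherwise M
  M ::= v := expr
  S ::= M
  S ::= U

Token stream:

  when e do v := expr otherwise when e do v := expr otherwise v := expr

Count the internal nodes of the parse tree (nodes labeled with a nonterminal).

6

[S [M when e do [M v := expr] otherwise [M when e do [M v := expr] otherwise [M v := expr]]]]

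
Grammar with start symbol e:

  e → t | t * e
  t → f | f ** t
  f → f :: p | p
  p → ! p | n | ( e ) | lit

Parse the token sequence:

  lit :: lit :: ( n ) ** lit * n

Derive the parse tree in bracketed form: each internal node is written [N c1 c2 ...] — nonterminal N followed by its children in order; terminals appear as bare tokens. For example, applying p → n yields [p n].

e
t * e
f ** t * e
f :: p ** t * e
f :: p :: p ** t * e
p :: p :: p ** t * e
lit :: p :: p ** t * e
lit :: lit :: p ** t * e
lit :: lit :: ( e ) ** t * e
lit :: lit :: ( t ) ** t * e
lit :: lit :: ( f ) ** t * e
lit :: lit :: ( p ) ** t * e
lit :: lit :: ( n ) ** t * e
lit :: lit :: ( n ) ** f * e
lit :: lit :: ( n ) ** p * e
lit :: lit :: ( n ) ** lit * e
lit :: lit :: ( n ) ** lit * t
lit :: lit :: ( n ) ** lit * f
lit :: lit :: ( n ) ** lit * p
lit :: lit :: ( n ) ** lit * n

[e [t [f [f [f [p lit]] :: [p lit]] :: [p ( [e [t [f [p n]]]] )]] ** [t [f [p lit]]]] * [e [t [f [p n]]]]]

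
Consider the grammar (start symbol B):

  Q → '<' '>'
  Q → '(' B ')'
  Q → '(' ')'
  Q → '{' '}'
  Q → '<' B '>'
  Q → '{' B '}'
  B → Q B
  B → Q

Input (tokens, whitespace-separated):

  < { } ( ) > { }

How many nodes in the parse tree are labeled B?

[B [Q < [B [Q { }] [B [Q ( )]]] >] [B [Q { }]]]

4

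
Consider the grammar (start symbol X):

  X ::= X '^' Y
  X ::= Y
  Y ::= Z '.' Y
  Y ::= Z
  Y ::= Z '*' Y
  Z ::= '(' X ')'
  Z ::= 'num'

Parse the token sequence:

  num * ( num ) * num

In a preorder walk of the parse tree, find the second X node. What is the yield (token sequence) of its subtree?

num

[X [Y [Z num] * [Y [Z ( [X [Y [Z num]]] )] * [Y [Z num]]]]]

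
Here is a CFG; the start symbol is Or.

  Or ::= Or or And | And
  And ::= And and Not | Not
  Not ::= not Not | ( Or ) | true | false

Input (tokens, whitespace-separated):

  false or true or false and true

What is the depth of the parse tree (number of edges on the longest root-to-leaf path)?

[Or [Or [Or [And [Not false]]] or [And [Not true]]] or [And [And [Not false]] and [Not true]]]

5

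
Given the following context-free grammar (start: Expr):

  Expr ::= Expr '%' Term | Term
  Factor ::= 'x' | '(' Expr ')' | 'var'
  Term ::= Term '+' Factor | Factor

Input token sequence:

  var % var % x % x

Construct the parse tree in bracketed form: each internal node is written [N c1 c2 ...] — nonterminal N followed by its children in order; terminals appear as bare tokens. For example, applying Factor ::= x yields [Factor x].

[Expr [Expr [Expr [Expr [Term [Factor var]]] % [Term [Factor var]]] % [Term [Factor x]]] % [Term [Factor x]]]

Expr
Expr % Term
Expr % Term % Term
Expr % Term % Term % Term
Term % Term % Term % Term
Factor % Term % Term % Term
var % Term % Term % Term
var % Factor % Term % Term
var % var % Term % Term
var % var % Factor % Term
var % var % x % Term
var % var % x % Factor
var % var % x % x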